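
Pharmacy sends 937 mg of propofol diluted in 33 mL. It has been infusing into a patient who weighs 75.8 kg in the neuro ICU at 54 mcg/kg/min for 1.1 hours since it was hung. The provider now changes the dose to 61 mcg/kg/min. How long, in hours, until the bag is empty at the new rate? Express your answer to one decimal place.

2.4 hours

Initial rate:
Dose = 54 mcg/kg/min × 75.8 kg = 4093.2 mcg/min
4093.2 mcg/min × 60 min/hr = 245592 mcg/hr
Concentration = 937 mg ÷ 33 mL = 28.39394 mg/mL = 28393.94 mcg/mL
Rate = 245592 mcg/hr ÷ 28393.94 mcg/mL = 8.649451 mL/hr
Volume infused so far = 8.649451 mL/hr × 1.1 hr = 9.514397 mL
Volume remaining = 33 − 9.514397 = 23.4856 mL
New rate:
Dose = 61 mcg/kg/min × 75.8 kg = 4623.8 mcg/min
4623.8 mcg/min × 60 min/hr = 277428 mcg/hr
Rate = 277428 mcg/hr ÷ 28393.94 mcg/mL = 9.770677 mL/hr
Time remaining = 23.4856 mL ÷ 9.770677 mL/hr = 2.403682 hr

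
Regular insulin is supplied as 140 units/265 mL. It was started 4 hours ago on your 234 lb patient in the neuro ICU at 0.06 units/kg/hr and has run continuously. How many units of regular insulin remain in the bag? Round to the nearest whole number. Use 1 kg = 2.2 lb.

114 units

Weight = 234 lb ÷ 2.2 lb/kg = 106.3636 kg
Dose = 0.06 units/kg/hr × 106.3636 kg = 6.381818 units/hr
Concentration = 140 units ÷ 265 mL = 0.5283019 units/mL
Rate = 6.381818 units/hr ÷ 0.5283019 units/mL = 12.07987 mL/hr
Volume infused = 12.07987 mL/hr × 4 hr = 48.31948 mL
Volume remaining = 265 − 48.31948 = 216.6805 mL
Drug remaining = 216.6805 mL × 0.5283019 units/mL = 114.4727 units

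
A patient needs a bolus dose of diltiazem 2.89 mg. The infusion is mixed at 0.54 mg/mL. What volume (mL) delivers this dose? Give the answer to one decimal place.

5.4 mL

Volume = 2.89 mg ÷ 0.54 mg/mL = 5.351852 mL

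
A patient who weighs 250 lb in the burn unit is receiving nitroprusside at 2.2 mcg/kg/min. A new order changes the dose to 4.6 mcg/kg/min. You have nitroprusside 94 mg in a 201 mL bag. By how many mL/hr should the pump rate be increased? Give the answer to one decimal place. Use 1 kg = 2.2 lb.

35.0 mL/hr

At the current dose:
Weight = 250 lb ÷ 2.2 lb/kg = 113.6364 kg
Dose = 2.2 mcg/kg/min × 113.6364 kg = 250 mcg/min
250 mcg/min × 60 min/hr = 15000 mcg/hr
Concentration = 94 mg ÷ 201 mL = 0.4676617 mg/mL = 467.6617 mcg/mL
Rate = 15000 mcg/hr ÷ 467.6617 mcg/mL = 32.07447 mL/hr
At the new dose:
Dose = 4.6 mcg/kg/min × 113.6364 kg = 522.7273 mcg/min
522.7273 mcg/min × 60 min/hr = 31363.64 mcg/hr
Rate = 31363.64 mcg/hr ÷ 467.6617 mcg/mL = 67.0648 mL/hr
Change = 67.0648 − 32.07447 = 34.99033 mL/hr → 34.99033 mL/hr increase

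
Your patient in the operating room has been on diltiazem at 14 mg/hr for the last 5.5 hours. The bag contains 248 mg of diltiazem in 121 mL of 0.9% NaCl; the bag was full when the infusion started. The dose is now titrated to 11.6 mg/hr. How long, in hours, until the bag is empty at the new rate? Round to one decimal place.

Initial rate:
Concentration = 248 mg ÷ 121 mL = 2.049587 mg/mL
Rate = 14 mg/hr ÷ 2.049587 mg/mL = 6.830645 mL/hr
Volume infused so far = 6.830645 mL/hr × 5.5 hr = 37.56855 mL
Volume remaining = 121 − 37.56855 = 83.43145 mL
New rate:
Rate = 11.6 mg/hr ÷ 2.049587 mg/mL = 5.659677 mL/hr
Time remaining = 83.43145 mL ÷ 5.659677 mL/hr = 14.74138 hr

14.7 hours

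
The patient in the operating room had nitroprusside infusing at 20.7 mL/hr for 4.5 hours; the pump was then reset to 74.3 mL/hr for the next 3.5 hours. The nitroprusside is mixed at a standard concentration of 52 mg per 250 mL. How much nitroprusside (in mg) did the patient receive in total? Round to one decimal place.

73.5 mg

Concentration = 52 mg ÷ 250 mL = 0.208 mg/mL
Stage 1: 20.7 mL/hr × 4.5 hr = 93.15 mL → 93.15 mL × 0.208 mg/mL = 19.3752 mg
Stage 2: 74.3 mL/hr × 3.5 hr = 260.05 mL → 260.05 mL × 0.208 mg/mL = 54.0904 mg
Total = 19.3752 + 54.0904 = 73.4656 mg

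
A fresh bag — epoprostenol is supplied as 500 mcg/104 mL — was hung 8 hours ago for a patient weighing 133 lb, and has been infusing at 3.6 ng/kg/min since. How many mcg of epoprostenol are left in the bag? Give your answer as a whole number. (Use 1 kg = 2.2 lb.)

Weight = 133 lb ÷ 2.2 lb/kg = 60.45455 kg
Dose = 3.6 ng/kg/min × 60.45455 kg = 217.6364 ng/min
217.6364 ng/min × 60 min/hr = 13058.18 ng/hr
Concentration = 500 mcg ÷ 104 mL = 4.807692 mcg/mL = 4807.692 ng/mL
Rate = 13058.18 ng/hr ÷ 4807.692 ng/mL = 2.716102 mL/hr
Volume infused = 2.716102 mL/hr × 8 hr = 21.72881 mL
Volume remaining = 104 − 21.72881 = 82.27119 mL
Drug remaining = 82.27119 mL × 4807.692 ng/mL = 395534.5 ng = 395.5345 mcg

396 mcg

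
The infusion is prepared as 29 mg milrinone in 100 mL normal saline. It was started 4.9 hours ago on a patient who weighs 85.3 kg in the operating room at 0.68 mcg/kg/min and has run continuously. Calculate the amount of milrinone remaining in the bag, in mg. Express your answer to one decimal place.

Dose = 0.68 mcg/kg/min × 85.3 kg = 58.004 mcg/min
58.004 mcg/min × 60 min/hr = 3480.24 mcg/hr
Concentration = 29 mg ÷ 100 mL = 0.29 mg/mL = 290 mcg/mL
Rate = 3480.24 mcg/hr ÷ 290 mcg/mL = 12.00083 mL/hr
Volume infused = 12.00083 mL/hr × 4.9 hr = 58.80406 mL
Volume remaining = 100 − 58.80406 = 41.19594 mL
Drug remaining = 41.19594 mL × 290 mcg/mL = 11946.82 mcg = 11.94682 mg

11.9 mg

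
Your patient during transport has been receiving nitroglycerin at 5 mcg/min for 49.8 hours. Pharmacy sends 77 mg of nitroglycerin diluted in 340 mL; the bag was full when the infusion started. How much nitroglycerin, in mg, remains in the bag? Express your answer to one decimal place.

5 mcg/min × 60 min/hr = 300 mcg/hr
Concentration = 77 mg ÷ 340 mL = 0.2264706 mg/mL = 226.4706 mcg/mL
Rate = 300 mcg/hr ÷ 226.4706 mcg/mL = 1.324675 mL/hr
Volume infused = 1.324675 mL/hr × 49.8 hr = 65.96883 mL
Volume remaining = 340 − 65.96883 = 274.0312 mL
Drug remaining = 274.0312 mL × 226.4706 mcg/mL = 62060 mcg = 62.06 mg

62.1 mg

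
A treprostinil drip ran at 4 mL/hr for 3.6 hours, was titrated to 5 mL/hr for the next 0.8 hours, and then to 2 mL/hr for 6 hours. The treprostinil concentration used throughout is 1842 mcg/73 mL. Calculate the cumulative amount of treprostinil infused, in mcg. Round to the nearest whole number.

Concentration = 1842 mcg ÷ 73 mL = 25.23288 mcg/mL
Stage 1: 4 mL/hr × 3.6 hr = 14.4 mL → 14.4 mL × 25.23288 mcg/mL = 363.3534 mcg
Stage 2: 5 mL/hr × 0.8 hr = 4 mL → 4 mL × 25.23288 mcg/mL = 100.9315 mcg
Stage 3: 2 mL/hr × 6 hr = 12 mL → 12 mL × 25.23288 mcg/mL = 302.7945 mcg
Total = 363.3534 + 100.9315 + 302.7945 = 767.0795 mcg

767 mcg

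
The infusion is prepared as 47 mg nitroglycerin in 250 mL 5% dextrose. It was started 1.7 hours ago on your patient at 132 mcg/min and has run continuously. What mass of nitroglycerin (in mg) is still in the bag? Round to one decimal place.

33.5 mg

132 mcg/min × 60 min/hr = 7920 mcg/hr
Concentration = 47 mg ÷ 250 mL = 0.188 mg/mL = 188 mcg/mL
Rate = 7920 mcg/hr ÷ 188 mcg/mL = 42.12766 mL/hr
Volume infused = 42.12766 mL/hr × 1.7 hr = 71.61702 mL
Volume remaining = 250 − 71.61702 = 178.383 mL
Drug remaining = 178.383 mL × 188 mcg/mL = 33536 mcg = 33.536 mg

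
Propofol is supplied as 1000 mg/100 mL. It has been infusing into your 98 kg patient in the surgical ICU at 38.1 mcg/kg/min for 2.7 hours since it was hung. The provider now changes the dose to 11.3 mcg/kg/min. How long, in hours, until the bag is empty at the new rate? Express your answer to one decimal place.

5.9 hours

Initial rate:
Dose = 38.1 mcg/kg/min × 98 kg = 3733.8 mcg/min
3733.8 mcg/min × 60 min/hr = 224028 mcg/hr
Concentration = 1000 mg ÷ 100 mL = 10 mg/mL = 10000 mcg/mL
Rate = 224028 mcg/hr ÷ 10000 mcg/mL = 22.4028 mL/hr
Volume infused so far = 22.4028 mL/hr × 2.7 hr = 60.48756 mL
Volume remaining = 100 − 60.48756 = 39.51244 mL
New rate:
Dose = 11.3 mcg/kg/min × 98 kg = 1107.4 mcg/min
1107.4 mcg/min × 60 min/hr = 66444 mcg/hr
Rate = 66444 mcg/hr ÷ 10000 mcg/mL = 6.6444 mL/hr
Time remaining = 39.51244 mL ÷ 6.6444 mL/hr = 5.946728 hr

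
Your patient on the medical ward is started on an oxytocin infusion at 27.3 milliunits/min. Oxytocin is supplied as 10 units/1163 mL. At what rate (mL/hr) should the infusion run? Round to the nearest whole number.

190 mL/hr

27.3 milliunits/min × 60 min/hr = 1638 milliunits/hr
Concentration = 10 units ÷ 1163 mL = 0.008598452 units/mL = 8.598452 milliunits/mL
Rate = 1638 milliunits/hr ÷ 8.598452 milliunits/mL = 190.4994 mL/hr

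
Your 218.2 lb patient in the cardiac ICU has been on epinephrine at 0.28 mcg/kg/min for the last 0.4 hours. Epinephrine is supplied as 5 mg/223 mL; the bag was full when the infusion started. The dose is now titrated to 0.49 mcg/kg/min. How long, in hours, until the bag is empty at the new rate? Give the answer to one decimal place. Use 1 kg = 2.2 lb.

1.5 hours

Initial rate:
Weight = 218.2 lb ÷ 2.2 lb/kg = 99.18182 kg
Dose = 0.28 mcg/kg/min × 99.18182 kg = 27.77091 mcg/min
27.77091 mcg/min × 60 min/hr = 1666.255 mcg/hr
Concentration = 5 mg ÷ 223 mL = 0.02242152 mg/mL = 22.42152 mcg/mL
Rate = 1666.255 mcg/hr ÷ 22.42152 mcg/mL = 74.31495 mL/hr
Volume infused so far = 74.31495 mL/hr × 0.4 hr = 29.72598 mL
Volume remaining = 223 − 29.72598 = 193.274 mL
New rate:
Dose = 0.49 mcg/kg/min × 99.18182 kg = 48.59909 mcg/min
48.59909 mcg/min × 60 min/hr = 2915.945 mcg/hr
Rate = 2915.945 mcg/hr ÷ 22.42152 mcg/mL = 130.0512 mL/hr
Time remaining = 193.274 mL ÷ 130.0512 mL/hr = 1.486138 hr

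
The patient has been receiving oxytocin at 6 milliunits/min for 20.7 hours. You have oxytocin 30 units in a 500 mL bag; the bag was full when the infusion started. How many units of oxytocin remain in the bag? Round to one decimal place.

22.5 units

6 milliunits/min × 60 min/hr = 360 milliunits/hr
Concentration = 30 units ÷ 500 mL = 0.06 units/mL = 60 milliunits/mL
Rate = 360 milliunits/hr ÷ 60 milliunits/mL = 6 mL/hr
Volume infused = 6 mL/hr × 20.7 hr = 124.2 mL
Volume remaining = 500 − 124.2 = 375.8 mL
Drug remaining = 375.8 mL × 60 milliunits/mL = 22548 milliunits = 22.548 units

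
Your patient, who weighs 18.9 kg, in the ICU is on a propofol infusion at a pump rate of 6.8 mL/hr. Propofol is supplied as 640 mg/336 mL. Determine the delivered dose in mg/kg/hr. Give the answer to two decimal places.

0.69 mg/kg/hr

Concentration = 640 mg ÷ 336 mL = 1.904762 mg/mL
Drug rate = 6.8 mL/hr × 1.904762 mg/mL = 12.95238 mg/hr
12.95238 mg/hr ÷ 18.9 kg = 0.6853112 mg/kg/hr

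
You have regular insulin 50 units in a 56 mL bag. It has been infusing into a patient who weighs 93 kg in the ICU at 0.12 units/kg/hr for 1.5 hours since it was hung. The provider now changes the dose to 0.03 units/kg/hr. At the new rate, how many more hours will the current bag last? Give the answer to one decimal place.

Initial rate:
Dose = 0.12 units/kg/hr × 93 kg = 11.16 units/hr
Concentration = 50 units ÷ 56 mL = 0.8928571 units/mL
Rate = 11.16 units/hr ÷ 0.8928571 units/mL = 12.4992 mL/hr
Volume infused so far = 12.4992 mL/hr × 1.5 hr = 18.7488 mL
Volume remaining = 56 − 18.7488 = 37.2512 mL
New rate:
Dose = 0.03 units/kg/hr × 93 kg = 2.79 units/hr
Rate = 2.79 units/hr ÷ 0.8928571 units/mL = 3.1248 mL/hr
Time remaining = 37.2512 mL ÷ 3.1248 mL/hr = 11.92115 hr

11.9 hours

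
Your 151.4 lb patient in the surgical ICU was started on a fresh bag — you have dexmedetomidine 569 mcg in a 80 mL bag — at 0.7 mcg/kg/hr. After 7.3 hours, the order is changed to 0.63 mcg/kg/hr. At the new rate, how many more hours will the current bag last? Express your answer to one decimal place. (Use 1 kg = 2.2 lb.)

5.0 hours

Initial rate:
Weight = 151.4 lb ÷ 2.2 lb/kg = 68.81818 kg
Dose = 0.7 mcg/kg/hr × 68.81818 kg = 48.17273 mcg/hr
Concentration = 569 mcg ÷ 80 mL = 7.1125 mcg/mL
Rate = 48.17273 mcg/hr ÷ 7.1125 mcg/mL = 6.772967 mL/hr
Volume infused so far = 6.772967 mL/hr × 7.3 hr = 49.44266 mL
Volume remaining = 80 − 49.44266 = 30.55734 mL
New rate:
Dose = 0.63 mcg/kg/hr × 68.81818 kg = 43.35545 mcg/hr
Rate = 43.35545 mcg/hr ÷ 7.1125 mcg/mL = 6.09567 mL/hr
Time remaining = 30.55734 mL ÷ 6.09567 mL/hr = 5.012958 hr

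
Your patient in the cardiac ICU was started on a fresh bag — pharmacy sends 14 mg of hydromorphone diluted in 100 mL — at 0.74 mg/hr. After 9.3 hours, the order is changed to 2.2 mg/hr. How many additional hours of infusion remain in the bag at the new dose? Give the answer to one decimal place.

Initial rate:
Concentration = 14 mg ÷ 100 mL = 0.14 mg/mL
Rate = 0.74 mg/hr ÷ 0.14 mg/mL = 5.285714 mL/hr
Volume infused so far = 5.285714 mL/hr × 9.3 hr = 49.15714 mL
Volume remaining = 100 − 49.15714 = 50.84286 mL
New rate:
Rate = 2.2 mg/hr ÷ 0.14 mg/mL = 15.71429 mL/hr
Time remaining = 50.84286 mL ÷ 15.71429 mL/hr = 3.235455 hr

3.2 hours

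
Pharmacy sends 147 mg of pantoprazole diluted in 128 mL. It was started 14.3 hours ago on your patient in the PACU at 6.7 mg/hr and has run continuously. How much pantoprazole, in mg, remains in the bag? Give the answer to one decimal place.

Concentration = 147 mg ÷ 128 mL = 1.148438 mg/mL
Rate = 6.7 mg/hr ÷ 1.148438 mg/mL = 5.834014 mL/hr
Volume infused = 5.834014 mL/hr × 14.3 hr = 83.42639 mL
Volume remaining = 128 − 83.42639 = 44.57361 mL
Drug remaining = 44.57361 mL × 1.148438 mg/mL = 51.19 mg

51.2 mg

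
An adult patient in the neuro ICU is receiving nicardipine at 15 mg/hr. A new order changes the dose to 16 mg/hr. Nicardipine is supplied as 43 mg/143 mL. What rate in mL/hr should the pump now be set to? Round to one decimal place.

53.2 mL/hr

Concentration = 43 mg ÷ 143 mL = 0.3006993 mg/mL
Rate = 16 mg/hr ÷ 0.3006993 mg/mL = 53.2093 mL/hr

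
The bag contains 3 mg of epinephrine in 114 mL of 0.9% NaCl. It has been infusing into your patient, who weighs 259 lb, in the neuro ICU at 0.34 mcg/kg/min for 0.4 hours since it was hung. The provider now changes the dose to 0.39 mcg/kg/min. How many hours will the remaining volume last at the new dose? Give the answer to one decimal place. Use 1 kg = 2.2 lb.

0.7 hours

Initial rate:
Weight = 259 lb ÷ 2.2 lb/kg = 117.7273 kg
Dose = 0.34 mcg/kg/min × 117.7273 kg = 40.02727 mcg/min
40.02727 mcg/min × 60 min/hr = 2401.636 mcg/hr
Concentration = 3 mg ÷ 114 mL = 0.02631579 mg/mL = 26.31579 mcg/mL
Rate = 2401.636 mcg/hr ÷ 26.31579 mcg/mL = 91.26218 mL/hr
Volume infused so far = 91.26218 mL/hr × 0.4 hr = 36.50487 mL
Volume remaining = 114 − 36.50487 = 77.49513 mL
New rate:
Dose = 0.39 mcg/kg/min × 117.7273 kg = 45.91364 mcg/min
45.91364 mcg/min × 60 min/hr = 2754.818 mcg/hr
Rate = 2754.818 mcg/hr ÷ 26.31579 mcg/mL = 104.6831 mL/hr
Time remaining = 77.49513 mL ÷ 104.6831 mL/hr = 0.7402831 hr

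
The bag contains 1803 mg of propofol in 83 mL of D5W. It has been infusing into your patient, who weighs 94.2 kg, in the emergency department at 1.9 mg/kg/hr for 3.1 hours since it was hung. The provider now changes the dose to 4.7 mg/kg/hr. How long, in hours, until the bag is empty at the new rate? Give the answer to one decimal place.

2.8 hours

Initial rate:
Dose = 1.9 mg/kg/hr × 94.2 kg = 178.98 mg/hr
Concentration = 1803 mg ÷ 83 mL = 21.72289 mg/mL
Rate = 178.98 mg/hr ÷ 21.72289 mg/mL = 8.239235 mL/hr
Volume infused so far = 8.239235 mL/hr × 3.1 hr = 25.54163 mL
Volume remaining = 83 − 25.54163 = 57.45837 mL
New rate:
Dose = 4.7 mg/kg/hr × 94.2 kg = 442.74 mg/hr
Rate = 442.74 mg/hr ÷ 21.72289 mg/mL = 20.38126 mL/hr
Time remaining = 57.45837 mL ÷ 20.38126 mL/hr = 2.819176 hr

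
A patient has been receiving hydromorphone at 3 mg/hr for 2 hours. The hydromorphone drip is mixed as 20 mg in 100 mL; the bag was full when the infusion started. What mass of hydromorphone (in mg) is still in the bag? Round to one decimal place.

14.0 mg

Concentration = 20 mg ÷ 100 mL = 0.2 mg/mL
Rate = 3 mg/hr ÷ 0.2 mg/mL = 15 mL/hr
Volume infused = 15 mL/hr × 2 hr = 30 mL
Volume remaining = 100 − 30 = 70 mL
Drug remaining = 70 mL × 0.2 mg/mL = 14 mg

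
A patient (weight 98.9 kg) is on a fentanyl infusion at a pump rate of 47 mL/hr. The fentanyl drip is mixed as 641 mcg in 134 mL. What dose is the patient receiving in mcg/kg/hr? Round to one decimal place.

2.3 mcg/kg/hr

Concentration = 641 mcg ÷ 134 mL = 4.783582 mcg/mL
Drug rate = 47 mL/hr × 4.783582 mcg/mL = 224.8284 mcg/hr
224.8284 mcg/hr ÷ 98.9 kg = 2.27329 mcg/kg/hr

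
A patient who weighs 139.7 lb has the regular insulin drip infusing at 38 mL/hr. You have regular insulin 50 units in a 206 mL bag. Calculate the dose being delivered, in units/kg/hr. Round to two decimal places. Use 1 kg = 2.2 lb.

Weight = 139.7 lb ÷ 2.2 lb/kg = 63.5 kg
Concentration = 50 units ÷ 206 mL = 0.2427184 units/mL
Drug rate = 38 mL/hr × 0.2427184 units/mL = 9.223301 units/hr
9.223301 units/hr ÷ 63.5 kg = 0.1452488 units/kg/hr

0.15 units/kg/hr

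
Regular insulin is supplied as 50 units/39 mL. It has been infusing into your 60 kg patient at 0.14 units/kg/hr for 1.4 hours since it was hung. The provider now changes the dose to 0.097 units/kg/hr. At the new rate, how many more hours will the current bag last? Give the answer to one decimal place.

Initial rate:
Dose = 0.14 units/kg/hr × 60 kg = 8.4 units/hr
Concentration = 50 units ÷ 39 mL = 1.282051 units/mL
Rate = 8.4 units/hr ÷ 1.282051 units/mL = 6.552 mL/hr
Volume infused so far = 6.552 mL/hr × 1.4 hr = 9.1728 mL
Volume remaining = 39 − 9.1728 = 29.8272 mL
New rate:
Dose = 0.097 units/kg/hr × 60 kg = 5.82 units/hr
Rate = 5.82 units/hr ÷ 1.282051 units/mL = 4.5396 mL/hr
Time remaining = 29.8272 mL ÷ 4.5396 mL/hr = 6.570447 hr

6.6 hours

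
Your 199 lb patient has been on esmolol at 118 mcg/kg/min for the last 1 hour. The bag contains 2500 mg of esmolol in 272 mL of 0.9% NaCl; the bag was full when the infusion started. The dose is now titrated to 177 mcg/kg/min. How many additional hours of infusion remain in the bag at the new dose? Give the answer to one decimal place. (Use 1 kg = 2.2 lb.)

Initial rate:
Weight = 199 lb ÷ 2.2 lb/kg = 90.45455 kg
Dose = 118 mcg/kg/min × 90.45455 kg = 10673.64 mcg/min
10673.64 mcg/min × 60 min/hr = 640418.2 mcg/hr
Concentration = 2500 mg ÷ 272 mL = 9.191176 mg/mL = 9191.176 mcg/mL
Rate = 640418.2 mcg/hr ÷ 9191.176 mcg/mL = 69.6775 mL/hr
Volume infused so far = 69.6775 mL/hr × 1 hr = 69.6775 mL
Volume remaining = 272 − 69.6775 = 202.3225 mL
New rate:
Dose = 177 mcg/kg/min × 90.45455 kg = 16010.45 mcg/min
16010.45 mcg/min × 60 min/hr = 960627.3 mcg/hr
Rate = 960627.3 mcg/hr ÷ 9191.176 mcg/mL = 104.5162 mL/hr
Time remaining = 202.3225 mL ÷ 104.5162 mL/hr = 1.9358 hr

1.9 hours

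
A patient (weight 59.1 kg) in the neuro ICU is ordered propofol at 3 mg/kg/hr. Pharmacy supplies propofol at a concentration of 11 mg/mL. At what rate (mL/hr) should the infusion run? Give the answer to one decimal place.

Dose = 3 mg/kg/hr × 59.1 kg = 177.3 mg/hr
Rate = 177.3 mg/hr ÷ 11 mg/mL = 16.11818 mL/hr

16.1 mL/hr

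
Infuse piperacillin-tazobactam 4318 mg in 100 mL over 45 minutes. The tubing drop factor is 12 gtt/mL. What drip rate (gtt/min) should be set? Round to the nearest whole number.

27 gtt/min

100 mL ÷ (45 min) = 2.222222 mL/min
2.222222 mL/min × 12 gtt/mL = 26.66667 gtt/min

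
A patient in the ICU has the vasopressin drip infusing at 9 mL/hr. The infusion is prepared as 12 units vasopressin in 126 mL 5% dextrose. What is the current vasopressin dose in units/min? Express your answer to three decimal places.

Concentration = 12 units ÷ 126 mL = 0.0952381 units/mL
Drug rate = 9 mL/hr × 0.0952381 units/mL = 0.8571429 units/hr
0.8571429 units/hr ÷ 60 min/hr = 0.01428571 units/min

0.014 units/min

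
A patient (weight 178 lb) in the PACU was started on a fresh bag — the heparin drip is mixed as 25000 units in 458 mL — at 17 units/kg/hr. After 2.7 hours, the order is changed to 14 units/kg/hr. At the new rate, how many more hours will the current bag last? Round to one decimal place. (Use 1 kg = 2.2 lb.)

18.8 hours

Initial rate:
Weight = 178 lb ÷ 2.2 lb/kg = 80.90909 kg
Dose = 17 units/kg/hr × 80.90909 kg = 1375.455 units/hr
Concentration = 25000 units ÷ 458 mL = 54.58515 units/mL
Rate = 1375.455 units/hr ÷ 54.58515 units/mL = 25.19833 mL/hr
Volume infused so far = 25.19833 mL/hr × 2.7 hr = 68.03548 mL
Volume remaining = 458 − 68.03548 = 389.9645 mL
New rate:
Dose = 14 units/kg/hr × 80.90909 kg = 1132.727 units/hr
Rate = 1132.727 units/hr ÷ 54.58515 units/mL = 20.75156 mL/hr
Time remaining = 389.9645 mL ÷ 20.75156 mL/hr = 18.79205 hr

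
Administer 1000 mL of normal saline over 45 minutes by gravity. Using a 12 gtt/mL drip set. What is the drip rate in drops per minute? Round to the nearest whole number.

1000 mL ÷ (45 min) = 22.22222 mL/min
22.22222 mL/min × 12 gtt/mL = 266.6667 gtt/min

267 gtt/min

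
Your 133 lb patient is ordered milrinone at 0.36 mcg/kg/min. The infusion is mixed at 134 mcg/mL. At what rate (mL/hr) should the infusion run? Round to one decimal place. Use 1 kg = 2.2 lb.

9.7 mL/hr

Weight = 133 lb ÷ 2.2 lb/kg = 60.45455 kg
Dose = 0.36 mcg/kg/min × 60.45455 kg = 21.76364 mcg/min
21.76364 mcg/min × 60 min/hr = 1305.818 mcg/hr
Rate = 1305.818 mcg/hr ÷ 134 mcg/mL = 9.744912 mL/hr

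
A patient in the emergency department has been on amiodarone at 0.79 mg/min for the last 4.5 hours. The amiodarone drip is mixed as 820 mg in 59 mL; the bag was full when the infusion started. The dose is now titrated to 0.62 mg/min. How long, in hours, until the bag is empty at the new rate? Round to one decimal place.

16.3 hours

Initial rate:
0.79 mg/min × 60 min/hr = 47.4 mg/hr
Concentration = 820 mg ÷ 59 mL = 13.89831 mg/mL
Rate = 47.4 mg/hr ÷ 13.89831 mg/mL = 3.410488 mL/hr
Volume infused so far = 3.410488 mL/hr × 4.5 hr = 15.3472 mL
Volume remaining = 59 − 15.3472 = 43.6528 mL
New rate:
0.62 mg/min × 60 min/hr = 37.2 mg/hr
Rate = 37.2 mg/hr ÷ 13.89831 mg/mL = 2.676585 mL/hr
Time remaining = 43.6528 mL ÷ 2.676585 mL/hr = 16.30914 hr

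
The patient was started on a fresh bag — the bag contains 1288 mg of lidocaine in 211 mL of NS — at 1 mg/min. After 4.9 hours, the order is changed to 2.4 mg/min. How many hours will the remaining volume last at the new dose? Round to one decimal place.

Initial rate:
1 mg/min × 60 min/hr = 60 mg/hr
Concentration = 1288 mg ÷ 211 mL = 6.104265 mg/mL
Rate = 60 mg/hr ÷ 6.104265 mg/mL = 9.829193 mL/hr
Volume infused so far = 9.829193 mL/hr × 4.9 hr = 48.16304 mL
Volume remaining = 211 − 48.16304 = 162.837 mL
New rate:
2.4 mg/min × 60 min/hr = 144 mg/hr
Rate = 144 mg/hr ÷ 6.104265 mg/mL = 23.59006 mL/hr
Time remaining = 162.837 mL ÷ 23.59006 mL/hr = 6.902778 hr

6.9 hours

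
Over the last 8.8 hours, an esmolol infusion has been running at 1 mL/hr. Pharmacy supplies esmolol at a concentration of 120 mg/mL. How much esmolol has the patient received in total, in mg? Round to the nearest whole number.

Concentration = 120 mg/mL = 120000 mcg/mL
Drug rate = 1 mL/hr × 120000 mcg/mL = 120000 mcg/hr
Total = 120000 mcg/hr × 8.8 hr = 1056000 mcg = 1056 mg

1056 mg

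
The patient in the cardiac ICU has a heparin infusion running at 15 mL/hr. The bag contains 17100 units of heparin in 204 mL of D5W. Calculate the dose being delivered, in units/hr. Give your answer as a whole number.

Concentration = 17100 units ÷ 204 mL = 83.82353 units/mL
Drug rate = 15 mL/hr × 83.82353 units/mL = 1257.353 units/hr

1257 units/hr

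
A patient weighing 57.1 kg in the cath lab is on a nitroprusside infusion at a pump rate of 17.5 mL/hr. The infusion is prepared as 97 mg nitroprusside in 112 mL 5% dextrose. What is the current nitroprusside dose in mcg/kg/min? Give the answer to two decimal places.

4.42 mcg/kg/min

Concentration = 97 mg ÷ 112 mL = 0.8660714 mg/mL = 866.0714 mcg/mL
Drug rate = 17.5 mL/hr × 866.0714 mcg/mL = 15156.25 mcg/hr
15156.25 mcg/hr ÷ 60 min/hr = 252.6042 mcg/min
252.6042 mcg/min ÷ 57.1 kg = 4.423891 mcg/kg/min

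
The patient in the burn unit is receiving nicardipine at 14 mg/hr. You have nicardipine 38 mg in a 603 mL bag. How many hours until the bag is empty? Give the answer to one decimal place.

Concentration = 38 mg ÷ 603 mL = 0.06301824 mg/mL
Rate = 14 mg/hr ÷ 0.06301824 mg/mL = 222.1579 mL/hr
Duration = 603 mL ÷ 222.1579 mL/hr = 2.714286 hr

2.7 hours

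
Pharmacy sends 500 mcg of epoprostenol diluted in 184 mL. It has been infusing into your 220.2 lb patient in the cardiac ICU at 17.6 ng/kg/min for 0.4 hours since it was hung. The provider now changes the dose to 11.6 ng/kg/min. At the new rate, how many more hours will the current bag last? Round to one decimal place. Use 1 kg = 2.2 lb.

Initial rate:
Weight = 220.2 lb ÷ 2.2 lb/kg = 100.0909 kg
Dose = 17.6 ng/kg/min × 100.0909 kg = 1761.6 ng/min
1761.6 ng/min × 60 min/hr = 105696 ng/hr
Concentration = 500 mcg ÷ 184 mL = 2.717391 mcg/mL = 2717.391 ng/mL
Rate = 105696 ng/hr ÷ 2717.391 ng/mL = 38.89613 mL/hr
Volume infused so far = 38.89613 mL/hr × 0.4 hr = 15.55845 mL
Volume remaining = 184 − 15.55845 = 168.4415 mL
New rate:
Dose = 11.6 ng/kg/min × 100.0909 kg = 1161.055 ng/min
1161.055 ng/min × 60 min/hr = 69663.27 ng/hr
Rate = 69663.27 ng/hr ÷ 2717.391 ng/mL = 25.63608 mL/hr
Time remaining = 168.4415 mL ÷ 25.63608 mL/hr = 6.570487 hr

6.6 hours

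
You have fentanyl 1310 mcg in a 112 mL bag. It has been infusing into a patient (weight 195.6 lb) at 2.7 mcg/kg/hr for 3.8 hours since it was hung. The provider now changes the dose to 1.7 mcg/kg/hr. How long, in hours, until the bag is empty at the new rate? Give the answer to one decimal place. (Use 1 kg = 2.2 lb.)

2.6 hours

Initial rate:
Weight = 195.6 lb ÷ 2.2 lb/kg = 88.90909 kg
Dose = 2.7 mcg/kg/hr × 88.90909 kg = 240.0545 mcg/hr
Concentration = 1310 mcg ÷ 112 mL = 11.69643 mcg/mL
Rate = 240.0545 mcg/hr ÷ 11.69643 mcg/mL = 20.52375 mL/hr
Volume infused so far = 20.52375 mL/hr × 3.8 hr = 77.99024 mL
Volume remaining = 112 − 77.99024 = 34.00976 mL
New rate:
Dose = 1.7 mcg/kg/hr × 88.90909 kg = 151.1455 mcg/hr
Rate = 151.1455 mcg/hr ÷ 11.69643 mcg/mL = 12.92236 mL/hr
Time remaining = 34.00976 mL ÷ 12.92236 mL/hr = 2.631854 hr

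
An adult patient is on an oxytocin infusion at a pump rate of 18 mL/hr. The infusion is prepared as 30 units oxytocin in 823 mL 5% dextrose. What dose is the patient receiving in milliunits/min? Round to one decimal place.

10.9 milliunits/min

Concentration = 30 units ÷ 823 mL = 0.036452 units/mL = 36.452 milliunits/mL
Drug rate = 18 mL/hr × 36.452 milliunits/mL = 656.1361 milliunits/hr
656.1361 milliunits/hr ÷ 60 min/hr = 10.9356 milliunits/min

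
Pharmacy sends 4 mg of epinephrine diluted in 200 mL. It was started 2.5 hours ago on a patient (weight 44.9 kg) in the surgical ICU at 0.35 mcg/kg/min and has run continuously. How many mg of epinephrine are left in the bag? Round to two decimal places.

Dose = 0.35 mcg/kg/min × 44.9 kg = 15.715 mcg/min
15.715 mcg/min × 60 min/hr = 942.9 mcg/hr
Concentration = 4 mg ÷ 200 mL = 0.02 mg/mL = 20 mcg/mL
Rate = 942.9 mcg/hr ÷ 20 mcg/mL = 47.145 mL/hr
Volume infused = 47.145 mL/hr × 2.5 hr = 117.8625 mL
Volume remaining = 200 − 117.8625 = 82.1375 mL
Drug remaining = 82.1375 mL × 20 mcg/mL = 1642.75 mcg = 1.64275 mg

1.64 mg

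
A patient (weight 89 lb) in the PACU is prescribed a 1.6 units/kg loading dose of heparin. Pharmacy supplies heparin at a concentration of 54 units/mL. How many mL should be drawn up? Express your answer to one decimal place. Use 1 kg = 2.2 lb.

1.2 mL

Weight = 89 lb ÷ 2.2 lb/kg = 40.45455 kg
Dose = 1.6 units/kg × 40.45455 kg = 64.72727 units
Volume = 64.72727 units ÷ 54 units/mL = 1.198653 mL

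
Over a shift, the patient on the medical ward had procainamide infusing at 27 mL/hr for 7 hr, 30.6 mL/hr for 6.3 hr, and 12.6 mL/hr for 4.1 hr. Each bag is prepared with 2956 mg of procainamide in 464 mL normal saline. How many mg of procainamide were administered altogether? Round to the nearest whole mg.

2761 mg

Concentration = 2956 mg ÷ 464 mL = 6.37069 mg/mL
Stage 1: 27 mL/hr × 7 hr = 189 mL → 189 mL × 6.37069 mg/mL = 1204.06 mg
Stage 2: 30.6 mL/hr × 6.3 hr = 192.78 mL → 192.78 mL × 6.37069 mg/mL = 1228.142 mg
Stage 3: 12.6 mL/hr × 4.1 hr = 51.66 mL → 51.66 mL × 6.37069 mg/mL = 329.1098 mg
Total = 1204.06 + 1228.142 + 329.1098 = 2761.312 mg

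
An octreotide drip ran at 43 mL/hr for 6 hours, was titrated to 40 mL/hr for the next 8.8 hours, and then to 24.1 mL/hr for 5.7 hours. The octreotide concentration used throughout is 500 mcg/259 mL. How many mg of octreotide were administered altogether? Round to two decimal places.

Concentration = 500 mcg ÷ 259 mL = 1.930502 mcg/mL
Stage 1: 43 mL/hr × 6 hr = 258 mL → 258 mL × 1.930502 mcg/mL = 498.0695 mcg
Stage 2: 40 mL/hr × 8.8 hr = 352 mL → 352 mL × 1.930502 mcg/mL = 679.5367 mcg
Stage 3: 24.1 mL/hr × 5.7 hr = 137.37 mL → 137.37 mL × 1.930502 mcg/mL = 265.1931 mcg
Total = 498.0695 + 679.5367 + 265.1931 = 1442.799 mcg = 1.442799 mg

1.44 mg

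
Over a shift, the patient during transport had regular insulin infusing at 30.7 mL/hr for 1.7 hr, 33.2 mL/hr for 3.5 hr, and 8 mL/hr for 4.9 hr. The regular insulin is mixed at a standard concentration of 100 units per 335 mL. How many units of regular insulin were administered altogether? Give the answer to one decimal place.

62.0 units

Concentration = 100 units ÷ 335 mL = 0.2985075 units/mL
Stage 1: 30.7 mL/hr × 1.7 hr = 52.19 mL → 52.19 mL × 0.2985075 units/mL = 15.5791 units
Stage 2: 33.2 mL/hr × 3.5 hr = 116.2 mL → 116.2 mL × 0.2985075 units/mL = 34.68657 units
Stage 3: 8 mL/hr × 4.9 hr = 39.2 mL → 39.2 mL × 0.2985075 units/mL = 11.70149 units
Total = 15.5791 + 34.68657 + 11.70149 = 61.96716 units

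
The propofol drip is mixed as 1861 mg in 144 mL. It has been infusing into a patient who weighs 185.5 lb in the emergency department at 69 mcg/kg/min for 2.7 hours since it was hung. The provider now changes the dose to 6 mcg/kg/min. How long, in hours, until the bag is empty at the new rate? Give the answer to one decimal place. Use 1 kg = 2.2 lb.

30.3 hours

Initial rate:
Weight = 185.5 lb ÷ 2.2 lb/kg = 84.31818 kg
Dose = 69 mcg/kg/min × 84.31818 kg = 5817.955 mcg/min
5817.955 mcg/min × 60 min/hr = 349077.3 mcg/hr
Concentration = 1861 mg ÷ 144 mL = 12.92361 mg/mL = 12923.61 mcg/mL
Rate = 349077.3 mcg/hr ÷ 12923.61 mcg/mL = 27.01082 mL/hr
Volume infused so far = 27.01082 mL/hr × 2.7 hr = 72.9292 mL
Volume remaining = 144 − 72.9292 = 71.0708 mL
New rate:
Dose = 6 mcg/kg/min × 84.31818 kg = 505.9091 mcg/min
505.9091 mcg/min × 60 min/hr = 30354.55 mcg/hr
Rate = 30354.55 mcg/hr ÷ 12923.61 mcg/mL = 2.348767 mL/hr
Time remaining = 71.0708 mL ÷ 2.348767 mL/hr = 30.25878 hr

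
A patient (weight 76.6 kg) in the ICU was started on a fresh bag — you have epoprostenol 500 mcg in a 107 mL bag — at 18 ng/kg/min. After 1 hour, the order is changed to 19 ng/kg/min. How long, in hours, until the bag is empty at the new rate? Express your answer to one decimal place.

4.8 hours

Initial rate:
Dose = 18 ng/kg/min × 76.6 kg = 1378.8 ng/min
1378.8 ng/min × 60 min/hr = 82728 ng/hr
Concentration = 500 mcg ÷ 107 mL = 4.672897 mcg/mL = 4672.897 ng/mL
Rate = 82728 ng/hr ÷ 4672.897 ng/mL = 17.70379 mL/hr
Volume infused so far = 17.70379 mL/hr × 1 hr = 17.70379 mL
Volume remaining = 107 − 17.70379 = 89.29621 mL
New rate:
Dose = 19 ng/kg/min × 76.6 kg = 1455.4 ng/min
1455.4 ng/min × 60 min/hr = 87324 ng/hr
Rate = 87324 ng/hr ÷ 4672.897 ng/mL = 18.68734 mL/hr
Time remaining = 89.29621 mL ÷ 18.68734 mL/hr = 4.778434 hr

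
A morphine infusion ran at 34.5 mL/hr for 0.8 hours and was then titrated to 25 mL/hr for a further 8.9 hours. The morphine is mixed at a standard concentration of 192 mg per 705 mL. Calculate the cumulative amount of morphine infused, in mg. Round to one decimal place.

68.1 mg

Concentration = 192 mg ÷ 705 mL = 0.2723404 mg/mL
Stage 1: 34.5 mL/hr × 0.8 hr = 27.6 mL → 27.6 mL × 0.2723404 mg/mL = 7.516596 mg
Stage 2: 25 mL/hr × 8.9 hr = 222.5 mL → 222.5 mL × 0.2723404 mg/mL = 60.59574 mg
Total = 7.516596 + 60.59574 = 68.11234 mg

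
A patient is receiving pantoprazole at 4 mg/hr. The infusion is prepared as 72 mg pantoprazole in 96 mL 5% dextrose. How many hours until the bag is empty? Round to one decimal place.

Concentration = 72 mg ÷ 96 mL = 0.75 mg/mL
Rate = 4 mg/hr ÷ 0.75 mg/mL = 5.333333 mL/hr
Duration = 96 mL ÷ 5.333333 mL/hr = 18 hr

18.0 hours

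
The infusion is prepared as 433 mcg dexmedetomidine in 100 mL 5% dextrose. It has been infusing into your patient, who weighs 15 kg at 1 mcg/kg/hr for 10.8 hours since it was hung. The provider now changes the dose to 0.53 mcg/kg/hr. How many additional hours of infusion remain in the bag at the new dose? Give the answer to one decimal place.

Initial rate:
Dose = 1 mcg/kg/hr × 15 kg = 15 mcg/hr
Concentration = 433 mcg ÷ 100 mL = 4.33 mcg/mL
Rate = 15 mcg/hr ÷ 4.33 mcg/mL = 3.464203 mL/hr
Volume infused so far = 3.464203 mL/hr × 10.8 hr = 37.41339 mL
Volume remaining = 100 − 37.41339 = 62.58661 mL
New rate:
Dose = 0.53 mcg/kg/hr × 15 kg = 7.95 mcg/hr
Rate = 7.95 mcg/hr ÷ 4.33 mcg/mL = 1.836028 mL/hr
Time remaining = 62.58661 mL ÷ 1.836028 mL/hr = 34.08805 hr

34.1 hours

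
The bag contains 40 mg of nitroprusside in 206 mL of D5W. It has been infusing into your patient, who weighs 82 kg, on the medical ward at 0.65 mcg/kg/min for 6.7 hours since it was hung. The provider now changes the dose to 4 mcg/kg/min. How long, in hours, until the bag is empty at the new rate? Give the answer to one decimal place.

Initial rate:
Dose = 0.65 mcg/kg/min × 82 kg = 53.3 mcg/min
53.3 mcg/min × 60 min/hr = 3198 mcg/hr
Concentration = 40 mg ÷ 206 mL = 0.1941748 mg/mL = 194.1748 mcg/mL
Rate = 3198 mcg/hr ÷ 194.1748 mcg/mL = 16.4697 mL/hr
Volume infused so far = 16.4697 mL/hr × 6.7 hr = 110.347 mL
Volume remaining = 206 − 110.347 = 95.65301 mL
New rate:
Dose = 4 mcg/kg/min × 82 kg = 328 mcg/min
328 mcg/min × 60 min/hr = 19680 mcg/hr
Rate = 19680 mcg/hr ÷ 194.1748 mcg/mL = 101.352 mL/hr
Time remaining = 95.65301 mL ÷ 101.352 mL/hr = 0.9437703 hr

0.9 hours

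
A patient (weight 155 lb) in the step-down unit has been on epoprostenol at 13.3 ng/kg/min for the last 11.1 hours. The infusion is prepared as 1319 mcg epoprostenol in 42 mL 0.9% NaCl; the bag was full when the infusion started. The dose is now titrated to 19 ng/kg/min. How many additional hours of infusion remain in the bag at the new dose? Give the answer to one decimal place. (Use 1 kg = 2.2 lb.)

Initial rate:
Weight = 155 lb ÷ 2.2 lb/kg = 70.45455 kg
Dose = 13.3 ng/kg/min × 70.45455 kg = 937.0455 ng/min
937.0455 ng/min × 60 min/hr = 56222.73 ng/hr
Concentration = 1319 mcg ÷ 42 mL = 31.40476 mcg/mL = 31404.76 ng/mL
Rate = 56222.73 ng/hr ÷ 31404.76 ng/mL = 1.790261 mL/hr
Volume infused so far = 1.790261 mL/hr × 11.1 hr = 19.8719 mL
Volume remaining = 42 − 19.8719 = 22.1281 mL
New rate:
Dose = 19 ng/kg/min × 70.45455 kg = 1338.636 ng/min
1338.636 ng/min × 60 min/hr = 80318.18 ng/hr
Rate = 80318.18 ng/hr ÷ 31404.76 ng/mL = 2.557516 mL/hr
Time remaining = 22.1281 mL ÷ 2.557516 mL/hr = 8.652184 hr

8.7 hours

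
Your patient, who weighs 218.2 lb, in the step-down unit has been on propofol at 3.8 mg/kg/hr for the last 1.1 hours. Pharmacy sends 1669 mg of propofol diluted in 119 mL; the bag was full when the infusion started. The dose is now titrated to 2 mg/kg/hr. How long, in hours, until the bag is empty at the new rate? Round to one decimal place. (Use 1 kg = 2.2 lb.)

Initial rate:
Weight = 218.2 lb ÷ 2.2 lb/kg = 99.18182 kg
Dose = 3.8 mg/kg/hr × 99.18182 kg = 376.8909 mg/hr
Concentration = 1669 mg ÷ 119 mL = 14.02521 mg/mL
Rate = 376.8909 mg/hr ÷ 14.02521 mg/mL = 26.87239 mL/hr
Volume infused so far = 26.87239 mL/hr × 1.1 hr = 29.55963 mL
Volume remaining = 119 − 29.55963 = 89.44037 mL
New rate:
Dose = 2 mg/kg/hr × 99.18182 kg = 198.3636 mg/hr
Rate = 198.3636 mg/hr ÷ 14.02521 mg/mL = 14.14336 mL/hr
Time remaining = 89.44037 mL ÷ 14.14336 mL/hr = 6.323841 hr

6.3 hours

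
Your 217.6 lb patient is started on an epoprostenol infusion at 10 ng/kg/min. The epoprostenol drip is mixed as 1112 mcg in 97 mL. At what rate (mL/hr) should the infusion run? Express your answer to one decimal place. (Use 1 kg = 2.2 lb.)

Weight = 217.6 lb ÷ 2.2 lb/kg = 98.90909 kg
Dose = 10 ng/kg/min × 98.90909 kg = 989.0909 ng/min
989.0909 ng/min × 60 min/hr = 59345.45 ng/hr
Concentration = 1112 mcg ÷ 97 mL = 11.46392 mcg/mL = 11463.92 ng/mL
Rate = 59345.45 ng/hr ÷ 11463.92 ng/mL = 5.176717 mL/hr

5.2 mL/hr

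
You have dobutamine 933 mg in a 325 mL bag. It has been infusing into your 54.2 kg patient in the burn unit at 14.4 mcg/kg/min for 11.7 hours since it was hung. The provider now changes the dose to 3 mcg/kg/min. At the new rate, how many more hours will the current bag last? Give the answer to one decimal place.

39.5 hours

Initial rate:
Dose = 14.4 mcg/kg/min × 54.2 kg = 780.48 mcg/min
780.48 mcg/min × 60 min/hr = 46828.8 mcg/hr
Concentration = 933 mg ÷ 325 mL = 2.870769 mg/mL = 2870.769 mcg/mL
Rate = 46828.8 mcg/hr ÷ 2870.769 mcg/mL = 16.31228 mL/hr
Volume infused so far = 16.31228 mL/hr × 11.7 hr = 190.8537 mL
Volume remaining = 325 − 190.8537 = 134.1463 mL
New rate:
Dose = 3 mcg/kg/min × 54.2 kg = 162.6 mcg/min
162.6 mcg/min × 60 min/hr = 9756 mcg/hr
Rate = 9756 mcg/hr ÷ 2870.769 mcg/mL = 3.398392 mL/hr
Time remaining = 134.1463 mL ÷ 3.398392 mL/hr = 39.47346 hr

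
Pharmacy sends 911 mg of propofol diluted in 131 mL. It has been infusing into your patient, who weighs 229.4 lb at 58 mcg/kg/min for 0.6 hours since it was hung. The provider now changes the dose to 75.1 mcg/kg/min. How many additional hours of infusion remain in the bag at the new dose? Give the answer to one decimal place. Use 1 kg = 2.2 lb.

Initial rate:
Weight = 229.4 lb ÷ 2.2 lb/kg = 104.2727 kg
Dose = 58 mcg/kg/min × 104.2727 kg = 6047.818 mcg/min
6047.818 mcg/min × 60 min/hr = 362869.1 mcg/hr
Concentration = 911 mg ÷ 131 mL = 6.954198 mg/mL = 6954.198 mcg/mL
Rate = 362869.1 mcg/hr ÷ 6954.198 mcg/mL = 52.17986 mL/hr
Volume infused so far = 52.17986 mL/hr × 0.6 hr = 31.30791 mL
Volume remaining = 131 − 31.30791 = 99.69209 mL
New rate:
Dose = 75.1 mcg/kg/min × 104.2727 kg = 7830.882 mcg/min
7830.882 mcg/min × 60 min/hr = 469852.9 mcg/hr
Rate = 469852.9 mcg/hr ÷ 6954.198 mcg/mL = 67.56392 mL/hr
Time remaining = 99.69209 mL ÷ 67.56392 mL/hr = 1.475523 hr

1.5 hours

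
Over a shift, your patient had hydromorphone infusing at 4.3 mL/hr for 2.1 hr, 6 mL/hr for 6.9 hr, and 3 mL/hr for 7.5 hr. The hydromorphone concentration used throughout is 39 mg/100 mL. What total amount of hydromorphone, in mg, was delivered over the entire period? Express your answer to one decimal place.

28.4 mg

Concentration = 39 mg ÷ 100 mL = 0.39 mg/mL
Stage 1: 4.3 mL/hr × 2.1 hr = 9.03 mL → 9.03 mL × 0.39 mg/mL = 3.5217 mg
Stage 2: 6 mL/hr × 6.9 hr = 41.4 mL → 41.4 mL × 0.39 mg/mL = 16.146 mg
Stage 3: 3 mL/hr × 7.5 hr = 22.5 mL → 22.5 mL × 0.39 mg/mL = 8.775 mg
Total = 3.5217 + 16.146 + 8.775 = 28.4427 mg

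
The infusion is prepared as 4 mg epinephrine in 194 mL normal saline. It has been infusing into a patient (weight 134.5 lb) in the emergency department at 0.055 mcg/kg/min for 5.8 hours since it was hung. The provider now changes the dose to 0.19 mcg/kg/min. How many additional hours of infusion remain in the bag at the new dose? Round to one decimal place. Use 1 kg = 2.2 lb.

Initial rate:
Weight = 134.5 lb ÷ 2.2 lb/kg = 61.13636 kg
Dose = 0.055 mcg/kg/min × 61.13636 kg = 3.3625 mcg/min
3.3625 mcg/min × 60 min/hr = 201.75 mcg/hr
Concentration = 4 mg ÷ 194 mL = 0.02061856 mg/mL = 20.61856 mcg/mL
Rate = 201.75 mcg/hr ÷ 20.61856 mcg/mL = 9.784875 mL/hr
Volume infused so far = 9.784875 mL/hr × 5.8 hr = 56.75227 mL
Volume remaining = 194 − 56.75227 = 137.2477 mL
New rate:
Dose = 0.19 mcg/kg/min × 61.13636 kg = 11.61591 mcg/min
11.61591 mcg/min × 60 min/hr = 696.9545 mcg/hr
Rate = 696.9545 mcg/hr ÷ 20.61856 mcg/mL = 33.8023 mL/hr
Time remaining = 137.2477 mL ÷ 33.8023 mL/hr = 4.060308 hr

4.1 hours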